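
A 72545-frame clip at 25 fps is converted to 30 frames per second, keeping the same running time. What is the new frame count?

87054 frames

Target frames = source frames × (target rate / source rate) = 72545 × (30)/(25) = 72545 × 6/5 = 87054.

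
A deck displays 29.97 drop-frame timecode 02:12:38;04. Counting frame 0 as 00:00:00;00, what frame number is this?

238506

Complete 10-minute blocks: 13, each 17982 frames → 233766.
Remaining 2 whole minutes in the current block: 1800 + 1 × 1798 = 3598 frames.
Within the current minute: 38 × 30 + 4 − 2 = 1142 (labels ;00/;01 skipped at this minute). Total = 233766 + 3598 + 1142 = 238506.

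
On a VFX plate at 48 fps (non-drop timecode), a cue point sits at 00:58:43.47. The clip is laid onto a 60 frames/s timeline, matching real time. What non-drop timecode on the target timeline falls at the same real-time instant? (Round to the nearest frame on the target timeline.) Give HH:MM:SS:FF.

00:58:43:59

Source frame index: (0×3600 + 58×60 + 43) × 48 + 47 = 169151.
Real time: 169151 / (48) = 169151/48 s.
Target frame: (169151/48) × (60) = 845755/4 ≈ 211438.750 → 211439.
At 60 labels/s: frame 211439 → 00:58:43:59.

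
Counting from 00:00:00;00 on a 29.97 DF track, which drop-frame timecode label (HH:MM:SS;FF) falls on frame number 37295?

Ten DF minutes hold 17982 frames, so frame 37295 lies in block 2 (frames 35964–53945) with 1331 frames into that block.
The block's first minute is 1800 frames and the rest 1798 each; 1331 frames reaches minute 0, so 2 × 18 + 0 × 2 = 36 labels have been skipped so far.
Adding those back, label number 37295 + 36 = 37331 at 30 labels/s is 1244 s + 11 f = 0 h 20 min 44 s frame 11, i.e. 00:20:44;11.

00:20:44;11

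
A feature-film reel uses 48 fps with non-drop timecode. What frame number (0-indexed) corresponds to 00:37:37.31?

frame 108367

Total seconds to the label: (0 × 3600 + 37 × 60 + 37) = 2257.
Frame index = 2257 × 48 + 31 = 108367.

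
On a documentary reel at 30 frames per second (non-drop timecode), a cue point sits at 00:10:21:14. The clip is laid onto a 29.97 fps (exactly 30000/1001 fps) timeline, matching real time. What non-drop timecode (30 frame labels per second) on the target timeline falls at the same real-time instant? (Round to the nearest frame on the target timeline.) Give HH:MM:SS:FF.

Source frame index: (0×3600 + 10×60 + 21) × 30 + 14 = 18644.
Real time: 18644 / (30) = 9322/15 s.
Target frame: (9322/15) × (30000/1001) = 18644000/1001 ≈ 18625.375 → 18625.
At 30 labels/s: frame 18625 → 00:10:20:25.

00:10:20:25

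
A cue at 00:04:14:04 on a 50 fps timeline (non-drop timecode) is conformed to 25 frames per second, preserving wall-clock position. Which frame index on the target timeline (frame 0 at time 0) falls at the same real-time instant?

Source frame index: (0×3600 + 4×60 + 14) × 50 + 4 = 12704.
Real time: 12704 / (50) = 6352/25 s.
Target frame: (6352/25) × (25) = 6352.

frame 6352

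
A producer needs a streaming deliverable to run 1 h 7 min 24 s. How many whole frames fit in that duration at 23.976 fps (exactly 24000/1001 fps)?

96959 frames

1 h 7 min 24 s = 4044 s.
Frames = 4044 × 24000/1001 = 97056000/1001 ≈ 96959.0410.
Complete frames: 96959.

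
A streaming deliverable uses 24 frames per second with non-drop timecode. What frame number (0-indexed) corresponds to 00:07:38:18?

Total seconds to the label: (0 × 3600 + 7 × 60 + 38) = 458.
Frame index = 458 × 24 + 18 = 11010.

11010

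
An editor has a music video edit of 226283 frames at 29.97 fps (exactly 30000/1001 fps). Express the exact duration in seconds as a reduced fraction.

Running time = 226283 ÷ (30000/1001) = 226283 × 1001/30000 = 226509283/30000 s.

226509283/30000 seconds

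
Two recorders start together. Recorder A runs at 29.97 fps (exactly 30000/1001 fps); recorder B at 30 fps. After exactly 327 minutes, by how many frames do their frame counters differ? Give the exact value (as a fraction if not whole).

327 min = 19620 s.
A emits 30000/1001 × 19620 = 588600000/1001 frames; B emits 30 × 19620 = 588600.
Difference = 588600/1001 frames (≈ 588.0120); B is ahead of A.

588600/1001 frames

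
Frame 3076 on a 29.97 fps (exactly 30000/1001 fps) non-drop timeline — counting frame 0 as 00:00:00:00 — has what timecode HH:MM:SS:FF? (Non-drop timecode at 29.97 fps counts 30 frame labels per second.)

00:01:42:16

3076 ÷ 30 = 102 full seconds, remainder 16 frames.
102 s = 0 h 1 min 42 s.
Timecode: 00:01:42:16.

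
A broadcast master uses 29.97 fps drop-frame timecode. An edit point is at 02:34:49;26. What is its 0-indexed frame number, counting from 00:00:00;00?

278418

Complete 10-minute blocks: 15, each 17982 frames → 269730.
Remaining 4 whole minutes in the current block: 1800 + 3 × 1798 = 7194 frames.
Within the current minute: 49 × 30 + 26 − 2 = 1494 (labels ;00/;01 skipped at this minute). Total = 269730 + 7194 + 1494 = 278418.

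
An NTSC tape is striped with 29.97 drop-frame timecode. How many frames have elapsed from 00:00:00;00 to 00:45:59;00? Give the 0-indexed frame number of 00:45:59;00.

As if non-drop at 30 labels/s: (0 × 3600 + 45 × 60 + 59) × 30 + 0 = 82770.
Minute boundaries passed: 45; those not divisible by 10: 45 − 4 = 41; dropped labels = 2 × 41 = 82.
Actual frame index = 82770 − 82 = 82688.

82688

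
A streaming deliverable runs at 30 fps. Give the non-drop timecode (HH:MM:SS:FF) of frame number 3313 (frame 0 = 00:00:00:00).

3313 ÷ 30 = 110 full seconds, remainder 13 frames.
110 s = 0 h 1 min 50 s.
Timecode: 00:01:50:13.

00:01:50:13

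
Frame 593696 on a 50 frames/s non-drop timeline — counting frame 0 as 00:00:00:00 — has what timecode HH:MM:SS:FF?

03:17:53:46

593696 ÷ 50 = 11873 full seconds, remainder 46 frames.
11873 s = 3 h 17 min 53 s.
Timecode: 03:17:53:46.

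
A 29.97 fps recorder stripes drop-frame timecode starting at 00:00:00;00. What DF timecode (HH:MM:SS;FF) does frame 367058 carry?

03:24:07;16

Ten DF minutes hold 17982 frames, so frame 367058 lies in block 20 (frames 359640–377621) with 7418 frames into that block.
The block's first minute is 1800 frames and the rest 1798 each; 7418 frames reaches minute 4, so 20 × 18 + 4 × 2 = 368 labels have been skipped so far.
Adding those back, label number 367058 + 368 = 367426 at 30 labels/s is 12247 s + 16 f = 3 h 24 min 7 s frame 16, i.e. 03:24:07;16.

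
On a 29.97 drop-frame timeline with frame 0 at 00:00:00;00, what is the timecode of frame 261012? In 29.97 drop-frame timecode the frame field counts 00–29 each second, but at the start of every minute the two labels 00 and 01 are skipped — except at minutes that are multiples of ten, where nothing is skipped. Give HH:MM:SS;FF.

Ten DF minutes hold 17982 frames, so frame 261012 lies in block 14 (frames 251748–269729) with 9264 frames into that block.
The block's first minute is 1800 frames and the rest 1798 each; 9264 frames reaches minute 5, so 14 × 18 + 5 × 2 = 262 labels have been skipped so far.
Adding those back, label number 261012 + 262 = 261274 at 30 labels/s is 8709 s + 4 f = 2 h 25 min 9 s frame 4, i.e. 02:25:09;04.

02:25:09;04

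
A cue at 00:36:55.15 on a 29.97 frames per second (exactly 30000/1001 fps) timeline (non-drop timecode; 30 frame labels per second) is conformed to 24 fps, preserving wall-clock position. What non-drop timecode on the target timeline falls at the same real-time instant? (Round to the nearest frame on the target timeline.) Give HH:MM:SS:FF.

00:36:57:17

Source frame index: (0×3600 + 36×60 + 55) × 30 + 15 = 66465.
Real time: 66465 / (30000/1001) = 4435431/2000 s.
Target frame: (4435431/2000) × (24) = 13306293/250 ≈ 53225.172 → 53225.
At 24 labels/s: frame 53225 → 00:36:57:17.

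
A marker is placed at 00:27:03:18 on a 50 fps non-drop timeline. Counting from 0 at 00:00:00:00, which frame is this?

Total seconds to the label: (0 × 3600 + 27 × 60 + 3) = 1623.
Frame index = 1623 × 50 + 18 = 81168.

81168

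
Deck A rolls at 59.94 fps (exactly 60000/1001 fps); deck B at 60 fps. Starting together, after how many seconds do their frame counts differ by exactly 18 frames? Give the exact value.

300.3 seconds

The gap grows by |60 − 60000/1001| = 60/1001 frames per second.
Time for a 18-frame gap: 18 ÷ (60/1001) = 300.3 s.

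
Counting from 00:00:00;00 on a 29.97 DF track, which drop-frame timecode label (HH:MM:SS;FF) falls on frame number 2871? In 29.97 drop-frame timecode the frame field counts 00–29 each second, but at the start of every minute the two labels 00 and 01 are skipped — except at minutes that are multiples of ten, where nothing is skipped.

Each 10-minute DF block holds 10 × 60 × 30 − 9 × 2 = 17982 frames. 2871 ÷ 17982 → 0 full blocks, remainder 2871.
Within the partial block the first minute is 1800 frames and each further minute 1798, so 1 further minute boundary passed. Total skipped labels = 18 × 0 + 2 × 1 = 2.
Non-drop label index = 2871 + 2 = 2873; at 30 labels/s that is 00:01:35:23, i.e. DF 00:01:35;23.

00:01:35;23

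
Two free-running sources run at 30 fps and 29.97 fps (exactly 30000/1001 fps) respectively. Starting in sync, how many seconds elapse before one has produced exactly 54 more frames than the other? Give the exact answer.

1801.8 seconds

The gap grows by |30000/1001 − 30| = 30/1001 frames per second.
Time for a 54-frame gap: 54 ÷ (30/1001) = 1801.8 s.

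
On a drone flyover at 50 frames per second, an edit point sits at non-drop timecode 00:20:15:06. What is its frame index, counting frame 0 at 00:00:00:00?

60756

Total seconds to the label: (0 × 3600 + 20 × 60 + 15) = 1215.
Frame index = 1215 × 50 + 6 = 60756.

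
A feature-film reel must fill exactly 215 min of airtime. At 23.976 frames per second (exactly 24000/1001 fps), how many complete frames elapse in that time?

215 min = 12900 s.
Frames = 12900 × 24000/1001 = 309600000/1001 ≈ 309290.7093.
Complete frames: 309290.

309290 frames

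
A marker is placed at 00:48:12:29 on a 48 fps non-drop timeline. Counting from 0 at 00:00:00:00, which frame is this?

138845

Total seconds to the label: (0 × 3600 + 48 × 60 + 12) = 2892.
Frame index = 2892 × 48 + 29 = 138845.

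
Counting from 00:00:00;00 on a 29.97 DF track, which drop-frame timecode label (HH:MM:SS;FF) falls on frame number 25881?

Ten DF minutes hold 17982 frames, so frame 25881 lies in block 1 (frames 17982–35963) with 7899 frames into that block.
The block's first minute is 1800 frames and the rest 1798 each; 7899 frames reaches minute 4, so 1 × 18 + 4 × 2 = 26 labels have been skipped so far.
Adding those back, label number 25881 + 26 = 25907 at 30 labels/s is 863 s + 17 f = 0 h 14 min 23 s frame 17, i.e. 00:14:23;17.

00:14:23;17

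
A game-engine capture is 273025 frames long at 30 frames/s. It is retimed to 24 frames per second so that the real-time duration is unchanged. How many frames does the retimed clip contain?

Target frames = source frames × (target rate / source rate) = 273025 × (24)/(30) = 273025 × 4/5 = 218420.

218420 frames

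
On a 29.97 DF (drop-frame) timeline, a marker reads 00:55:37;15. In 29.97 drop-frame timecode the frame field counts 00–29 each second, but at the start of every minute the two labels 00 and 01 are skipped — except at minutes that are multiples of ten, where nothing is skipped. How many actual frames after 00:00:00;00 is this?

Complete 10-minute blocks: 5, each 17982 frames → 89910.
Remaining 5 whole minutes in the current block: 1800 + 4 × 1798 = 8992 frames.
Within the current minute: 37 × 30 + 15 − 2 = 1123 (labels ;00/;01 skipped at this minute). Total = 89910 + 8992 + 1123 = 100025.

100025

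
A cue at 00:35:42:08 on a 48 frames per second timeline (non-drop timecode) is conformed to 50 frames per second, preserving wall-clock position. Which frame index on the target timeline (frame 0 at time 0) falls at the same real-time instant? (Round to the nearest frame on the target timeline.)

Source frame index: (0×3600 + 35×60 + 42) × 48 + 8 = 102824.
Real time: 102824 / (48) = 12853/6 s.
Target frame: (12853/6) × (50) = 321325/3 ≈ 107108.333 → 107108.

frame 107108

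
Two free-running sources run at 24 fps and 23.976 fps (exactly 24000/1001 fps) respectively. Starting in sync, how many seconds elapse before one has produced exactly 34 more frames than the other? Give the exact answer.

The gap grows by |24000/1001 − 24| = 24/1001 frames per second.
Time for a 34-frame gap: 34 ÷ (24/1001) = 17017/12 s.

17017/12 seconds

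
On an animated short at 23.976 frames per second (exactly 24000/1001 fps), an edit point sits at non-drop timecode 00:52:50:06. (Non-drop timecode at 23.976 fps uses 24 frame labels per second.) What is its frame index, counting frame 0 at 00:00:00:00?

76086

Total seconds to the label: (0 × 3600 + 52 × 60 + 50) = 3170.
Frame index = 3170 × 24 + 6 = 76086.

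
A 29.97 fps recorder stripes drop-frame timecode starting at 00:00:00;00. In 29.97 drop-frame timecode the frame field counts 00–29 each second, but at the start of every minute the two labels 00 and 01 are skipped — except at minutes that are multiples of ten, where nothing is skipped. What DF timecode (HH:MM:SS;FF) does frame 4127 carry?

Ten DF minutes hold 17982 frames, so frame 4127 lies in block 0 (frames 0–17981) with 4127 frames into that block.
The block's first minute is 1800 frames and the rest 1798 each; 4127 frames reaches minute 2, so 0 × 18 + 2 × 2 = 4 labels have been skipped so far.
Adding those back, label number 4127 + 4 = 4131 at 30 labels/s is 137 s + 21 f = 0 h 2 min 17 s frame 21, i.e. 00:02:17;21.

00:02:17;21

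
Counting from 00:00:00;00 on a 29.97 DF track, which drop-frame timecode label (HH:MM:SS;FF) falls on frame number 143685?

Ten DF minutes hold 17982 frames, so frame 143685 lies in block 7 (frames 125874–143855) with 17811 frames into that block.
The block's first minute is 1800 frames and the rest 1798 each; 17811 frames reaches minute 9, so 7 × 18 + 9 × 2 = 144 labels have been skipped so far.
Adding those back, label number 143685 + 144 = 143829 at 30 labels/s is 4794 s + 9 f = 1 h 19 min 54 s frame 9, i.e. 01:19:54;09.

01:19:54;09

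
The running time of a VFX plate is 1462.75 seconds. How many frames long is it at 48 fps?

Frames = 1462.75 × 48 = 70212.

70212 frames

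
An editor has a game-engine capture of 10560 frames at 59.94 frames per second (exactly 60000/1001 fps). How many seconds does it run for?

176.176 seconds

Running time = 10560 / (60000/1001) = 176.176 s.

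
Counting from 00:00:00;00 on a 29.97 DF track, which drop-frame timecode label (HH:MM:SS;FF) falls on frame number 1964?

Each 10-minute DF block holds 10 × 60 × 30 − 9 × 2 = 17982 frames. 1964 ÷ 17982 → 0 full blocks, remainder 1964.
Within the partial block the first minute is 1800 frames and each further minute 1798, so 1 further minute boundary passed. Total skipped labels = 18 × 0 + 2 × 1 = 2.
Non-drop label index = 1964 + 2 = 1966; at 30 labels/s that is 00:01:05:16, i.e. DF 00:01:05;16.

00:01:05;16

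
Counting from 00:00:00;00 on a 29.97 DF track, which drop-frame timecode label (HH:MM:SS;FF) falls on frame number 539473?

Each 10-minute DF block holds 10 × 60 × 30 − 9 × 2 = 17982 frames. 539473 ÷ 17982 → 30 full blocks, remainder 13.
Within the partial block the first minute is 1800 frames and each further minute 1798, so 0 further minute boundaries passed. Total skipped labels = 18 × 30 + 2 × 0 = 540.
Non-drop label index = 539473 + 540 = 540013; at 30 labels/s that is 05:00:00:13, i.e. DF 05:00:00;13.

05:00:00;13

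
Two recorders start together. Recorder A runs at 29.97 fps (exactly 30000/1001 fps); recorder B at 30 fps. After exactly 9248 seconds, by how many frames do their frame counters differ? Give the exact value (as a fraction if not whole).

277440/1001 frames

A emits 30000/1001 × 9248 = 277440000/1001 frames; B emits 30 × 9248 = 277440.
Difference = 277440/1001 frames (≈ 277.1628); B is ahead of A.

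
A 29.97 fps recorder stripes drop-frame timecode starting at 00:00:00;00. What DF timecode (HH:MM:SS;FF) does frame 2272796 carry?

Each 10-minute DF block holds 10 × 60 × 30 − 9 × 2 = 17982 frames. 2272796 ÷ 17982 → 126 full blocks, remainder 7064.
Within the partial block the first minute is 1800 frames and each further minute 1798, so 3 further minute boundaries passed. Total skipped labels = 18 × 126 + 2 × 3 = 2274.
Non-drop label index = 2272796 + 2274 = 2275070; at 30 labels/s that is 21:03:55:20, i.e. DF 21:03:55;20.

21:03:55;20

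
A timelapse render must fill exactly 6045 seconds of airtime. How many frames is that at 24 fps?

145080 frames

Frames = 6045 × 24 = 145080.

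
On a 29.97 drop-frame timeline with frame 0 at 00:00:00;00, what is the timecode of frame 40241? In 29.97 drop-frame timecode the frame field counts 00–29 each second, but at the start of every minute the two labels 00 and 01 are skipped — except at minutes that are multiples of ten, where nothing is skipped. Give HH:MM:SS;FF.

00:22:22;21

Each 10-minute DF block holds 10 × 60 × 30 − 9 × 2 = 17982 frames. 40241 ÷ 17982 → 2 full blocks, remainder 4277.
Within the partial block the first minute is 1800 frames and each further minute 1798, so 2 further minute boundaries passed. Total skipped labels = 18 × 2 + 2 × 2 = 40.
Non-drop label index = 40241 + 40 = 40281; at 30 labels/s that is 00:22:22:21, i.e. DF 00:22:22;21.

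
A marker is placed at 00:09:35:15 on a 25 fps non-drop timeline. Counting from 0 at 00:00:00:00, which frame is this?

frame 14390

Total seconds to the label: (0 × 3600 + 9 × 60 + 35) = 575.
Frame index = 575 × 25 + 15 = 14390.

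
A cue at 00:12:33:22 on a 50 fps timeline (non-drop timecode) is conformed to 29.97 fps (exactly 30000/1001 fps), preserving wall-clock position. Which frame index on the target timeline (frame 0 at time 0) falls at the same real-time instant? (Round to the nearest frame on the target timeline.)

Source frame index: (0×3600 + 12×60 + 33) × 50 + 22 = 37672.
Real time: 37672 / (50) = 18836/25 s.
Target frame: (18836/25) × (30000/1001) = 22603200/1001 ≈ 22580.619 → 22581.

frame 22581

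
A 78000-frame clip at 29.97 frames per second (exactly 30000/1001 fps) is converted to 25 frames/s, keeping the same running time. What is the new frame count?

65065 frames

Target frames = source frames × (target rate / source rate) = 78000 × (25)/(30000/1001) = 78000 × 1001/1200 = 65065.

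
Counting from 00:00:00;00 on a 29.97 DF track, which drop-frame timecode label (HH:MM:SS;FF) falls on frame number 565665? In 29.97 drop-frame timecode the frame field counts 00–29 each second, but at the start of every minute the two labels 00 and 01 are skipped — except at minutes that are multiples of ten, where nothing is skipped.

Each 10-minute DF block holds 10 × 60 × 30 − 9 × 2 = 17982 frames. 565665 ÷ 17982 → 31 full blocks, remainder 8223.
Within the partial block the first minute is 1800 frames and each further minute 1798, so 4 further minute boundaries passed. Total skipped labels = 18 × 31 + 2 × 4 = 566.
Non-drop label index = 565665 + 566 = 566231; at 30 labels/s that is 05:14:34:11, i.e. DF 05:14:34;11.

05:14:34;11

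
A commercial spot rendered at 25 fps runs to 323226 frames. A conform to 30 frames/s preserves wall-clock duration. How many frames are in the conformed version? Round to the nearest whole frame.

387871 frames

Frames at target rate = 323226 × (30) / (25) = 1939356/5 ≈ 387871.200.
Nearest whole frame: 387871.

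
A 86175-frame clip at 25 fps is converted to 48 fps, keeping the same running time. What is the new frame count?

165456 frames

Target frames = source frames × (target rate / source rate) = 86175 × (48)/(25) = 86175 × 48/25 = 165456.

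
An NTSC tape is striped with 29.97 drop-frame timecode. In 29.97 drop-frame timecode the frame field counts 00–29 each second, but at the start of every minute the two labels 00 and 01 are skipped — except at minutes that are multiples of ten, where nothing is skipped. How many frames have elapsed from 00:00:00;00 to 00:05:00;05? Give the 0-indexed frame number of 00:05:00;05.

8995

As if non-drop at 30 labels/s: (0 × 3600 + 5 × 60 + 0) × 30 + 5 = 9005.
Minute boundaries passed: 5; those not divisible by 10: 5 − 0 = 5; dropped labels = 2 × 5 = 10.
Actual frame index = 9005 − 10 = 8995.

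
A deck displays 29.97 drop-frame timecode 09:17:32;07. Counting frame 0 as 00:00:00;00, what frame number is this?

Complete 10-minute blocks: 55, each 17982 frames → 989010.
Remaining 7 whole minutes in the current block: 1800 + 6 × 1798 = 12588 frames.
Within the current minute: 32 × 30 + 7 − 2 = 965 (labels ;00/;01 skipped at this minute). Total = 989010 + 12588 + 965 = 1002563.

1002563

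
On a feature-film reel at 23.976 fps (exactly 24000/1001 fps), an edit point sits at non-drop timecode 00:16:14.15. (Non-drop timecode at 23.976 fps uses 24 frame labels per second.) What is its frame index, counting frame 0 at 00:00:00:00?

Total seconds to the label: (0 × 3600 + 16 × 60 + 14) = 974.
Frame index = 974 × 24 + 15 = 23391.

frame 23391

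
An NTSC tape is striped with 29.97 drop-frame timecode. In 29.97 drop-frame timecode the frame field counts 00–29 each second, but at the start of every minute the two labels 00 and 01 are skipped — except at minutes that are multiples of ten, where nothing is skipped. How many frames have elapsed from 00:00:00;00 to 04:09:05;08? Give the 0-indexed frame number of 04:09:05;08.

As if non-drop at 30 labels/s: (4 × 3600 + 9 × 60 + 5) × 30 + 8 = 448358.
Minute boundaries passed: 249; those not divisible by 10: 249 − 24 = 225; dropped labels = 2 × 225 = 450.
Actual frame index = 448358 − 450 = 447908.

447908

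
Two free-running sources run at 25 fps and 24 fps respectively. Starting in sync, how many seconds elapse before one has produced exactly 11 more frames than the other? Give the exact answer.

The gap grows by |24 − 25| = 1 frame per second.
Time for a 11-frame gap: 11 ÷ (1) = 11 s.

11 seconds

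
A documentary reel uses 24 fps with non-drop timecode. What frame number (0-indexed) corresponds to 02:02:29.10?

Total seconds to the label: (2 × 3600 + 2 × 60 + 29) = 7349.
Frame index = 7349 × 24 + 10 = 176386.

176386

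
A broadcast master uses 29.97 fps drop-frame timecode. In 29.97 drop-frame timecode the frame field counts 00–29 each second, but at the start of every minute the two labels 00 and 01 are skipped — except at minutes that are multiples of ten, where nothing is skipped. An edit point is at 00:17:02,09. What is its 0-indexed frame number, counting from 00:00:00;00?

30637

Complete 10-minute blocks: 1, each 17982 frames → 17982.
Remaining 7 whole minutes in the current block: 1800 + 6 × 1798 = 12588 frames.
Within the current minute: 2 × 30 + 9 − 2 = 67 (labels ;00/;01 skipped at this minute). Total = 17982 + 12588 + 67 = 30637.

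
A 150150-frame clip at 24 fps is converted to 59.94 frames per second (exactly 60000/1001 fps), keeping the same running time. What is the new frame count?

375000 frames

Target frames = source frames × (target rate / source rate) = 150150 × (60000/1001)/(24) = 150150 × 2500/1001 = 375000.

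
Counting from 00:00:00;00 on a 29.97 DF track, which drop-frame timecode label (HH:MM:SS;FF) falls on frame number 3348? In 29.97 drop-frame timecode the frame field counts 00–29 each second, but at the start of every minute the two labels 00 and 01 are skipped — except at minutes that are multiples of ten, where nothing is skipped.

Each 10-minute DF block holds 10 × 60 × 30 − 9 × 2 = 17982 frames. 3348 ÷ 17982 → 0 full blocks, remainder 3348.
Within the partial block the first minute is 1800 frames and each further minute 1798, so 1 further minute boundary passed. Total skipped labels = 18 × 0 + 2 × 1 = 2.
Non-drop label index = 3348 + 2 = 3350; at 30 labels/s that is 00:01:51:20, i.e. DF 00:01:51;20.

00:01:51;20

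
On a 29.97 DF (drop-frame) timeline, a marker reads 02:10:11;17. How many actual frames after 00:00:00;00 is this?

Complete 10-minute blocks: 13, each 17982 frames → 233766.
Remaining 0 whole minutes in the current block: 0 frames.
Within the current minute: 11 × 30 + 17 = 347. Total = 233766 + 0 + 347 = 234113.

234113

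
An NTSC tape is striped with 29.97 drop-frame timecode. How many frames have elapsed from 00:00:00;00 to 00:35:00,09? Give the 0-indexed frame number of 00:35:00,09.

As if non-drop at 30 labels/s: (0 × 3600 + 35 × 60 + 0) × 30 + 9 = 63009.
Minute boundaries passed: 35; those not divisible by 10: 35 − 3 = 32; dropped labels = 2 × 32 = 64.
Actual frame index = 63009 − 64 = 62945.

62945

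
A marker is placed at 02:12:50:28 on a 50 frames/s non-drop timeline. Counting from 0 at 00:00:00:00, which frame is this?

frame 398528

Total seconds to the label: (2 × 3600 + 12 × 60 + 50) = 7970.
Frame index = 7970 × 50 + 28 = 398528.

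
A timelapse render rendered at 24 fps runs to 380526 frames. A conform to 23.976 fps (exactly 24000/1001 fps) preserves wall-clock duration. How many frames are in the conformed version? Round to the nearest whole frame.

Frames at target rate = 380526 × (24000/1001) / (24) = 380526000/1001 ≈ 380145.854.
Nearest whole frame: 380146.

380146 frames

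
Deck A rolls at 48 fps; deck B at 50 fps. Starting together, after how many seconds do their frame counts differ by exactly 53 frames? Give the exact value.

26.5 seconds

The gap grows by |50 − 48| = 2 frames per second.
Time for a 53-frame gap: 53 ÷ (2) = 26.5 s.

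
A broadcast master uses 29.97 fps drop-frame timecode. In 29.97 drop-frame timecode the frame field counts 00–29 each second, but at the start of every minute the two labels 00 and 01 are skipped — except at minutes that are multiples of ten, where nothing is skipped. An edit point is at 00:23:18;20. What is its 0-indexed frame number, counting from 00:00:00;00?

41918

As if non-drop at 30 labels/s: (0 × 3600 + 23 × 60 + 18) × 30 + 20 = 41960.
Minute boundaries passed: 23; those not divisible by 10: 23 − 2 = 21; dropped labels = 2 × 21 = 42.
Actual frame index = 41960 − 42 = 41918.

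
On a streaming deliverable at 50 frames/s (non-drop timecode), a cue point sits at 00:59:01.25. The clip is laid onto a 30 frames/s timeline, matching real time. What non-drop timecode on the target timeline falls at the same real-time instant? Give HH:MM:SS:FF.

Source frame index: (0×3600 + 59×60 + 1) × 50 + 25 = 177075.
Real time: 177075 / (50) = 7083/2 s.
Target frame: (7083/2) × (30) = 106245.
At 30 labels/s: frame 106245 → 00:59:01:15.

00:59:01:15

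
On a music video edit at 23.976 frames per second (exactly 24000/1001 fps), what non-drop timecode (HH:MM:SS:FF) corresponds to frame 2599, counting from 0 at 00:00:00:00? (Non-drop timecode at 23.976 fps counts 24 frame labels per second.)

00:01:48:07

2599 ÷ 24 = 108 full seconds, remainder 7 frames.
108 s = 0 h 1 min 48 s.
Timecode: 00:01:48:07.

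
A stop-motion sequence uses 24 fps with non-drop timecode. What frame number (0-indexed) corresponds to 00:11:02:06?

frame 15894

Total seconds to the label: (0 × 3600 + 11 × 60 + 2) = 662.
Frame index = 662 × 24 + 6 = 15894.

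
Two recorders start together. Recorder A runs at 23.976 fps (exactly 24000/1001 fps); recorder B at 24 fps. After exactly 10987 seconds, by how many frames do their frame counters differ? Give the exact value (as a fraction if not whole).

263688/1001 frames

A emits 24000/1001 × 10987 = 263688000/1001 frames; B emits 24 × 10987 = 263688.
Difference = 263688/1001 frames (≈ 263.4246); B is ahead of A.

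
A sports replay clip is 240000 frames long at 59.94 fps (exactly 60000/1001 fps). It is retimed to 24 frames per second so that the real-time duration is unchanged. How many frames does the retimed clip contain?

Target frames = source frames × (target rate / source rate) = 240000 × (24)/(60000/1001) = 240000 × 1001/2500 = 96096.

96096 frames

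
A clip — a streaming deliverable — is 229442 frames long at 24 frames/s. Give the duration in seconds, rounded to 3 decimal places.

Running time = 229442 × 1/24 = 114721/12 s ≈ 9560.083 s.

9560.083 seconds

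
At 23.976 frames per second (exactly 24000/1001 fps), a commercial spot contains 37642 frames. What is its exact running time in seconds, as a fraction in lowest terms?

Running time = 37642 ÷ (24000/1001) = 37642 × 1001/24000 = 18839821/12000 s.

18839821/12000 seconds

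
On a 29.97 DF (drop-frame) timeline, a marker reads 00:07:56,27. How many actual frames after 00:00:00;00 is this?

As if non-drop at 30 labels/s: (0 × 3600 + 7 × 60 + 56) × 30 + 27 = 14307.
Minute boundaries passed: 7; those not divisible by 10: 7 − 0 = 7; dropped labels = 2 × 7 = 14.
Actual frame index = 14307 − 14 = 14293.

14293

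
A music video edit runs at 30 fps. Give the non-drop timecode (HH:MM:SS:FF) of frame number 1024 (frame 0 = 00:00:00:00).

1024 ÷ 30 = 34 full seconds, remainder 4 frames.
34 s = 0 h 0 min 34 s.
Timecode: 00:00:34:04.

00:00:34:04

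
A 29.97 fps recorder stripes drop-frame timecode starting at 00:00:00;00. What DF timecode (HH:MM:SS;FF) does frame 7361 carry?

00:04:05;19

Ten DF minutes hold 17982 frames, so frame 7361 lies in block 0 (frames 0–17981) with 7361 frames into that block.
The block's first minute is 1800 frames and the rest 1798 each; 7361 frames reaches minute 4, so 0 × 18 + 4 × 2 = 8 labels have been skipped so far.
Adding those back, label number 7361 + 8 = 7369 at 30 labels/s is 245 s + 19 f = 0 h 4 min 5 s frame 19, i.e. 00:04:05;19.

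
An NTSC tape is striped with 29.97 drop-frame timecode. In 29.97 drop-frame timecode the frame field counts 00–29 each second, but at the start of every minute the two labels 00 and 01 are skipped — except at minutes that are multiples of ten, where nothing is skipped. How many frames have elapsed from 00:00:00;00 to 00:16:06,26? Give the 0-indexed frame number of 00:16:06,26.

Complete 10-minute blocks: 1, each 17982 frames → 17982.
Remaining 6 whole minutes in the current block: 1800 + 5 × 1798 = 10790 frames.
Within the current minute: 6 × 30 + 26 − 2 = 204 (labels ;00/;01 skipped at this minute). Total = 17982 + 10790 + 204 = 28976.

28976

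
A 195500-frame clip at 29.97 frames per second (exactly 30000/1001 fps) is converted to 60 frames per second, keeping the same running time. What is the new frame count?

Target frames = source frames × (target rate / source rate) = 195500 × (60)/(30000/1001) = 195500 × 1001/500 = 391391.

391391 frames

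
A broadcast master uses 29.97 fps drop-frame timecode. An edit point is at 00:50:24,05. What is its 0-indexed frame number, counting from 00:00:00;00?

As if non-drop at 30 labels/s: (0 × 3600 + 50 × 60 + 24) × 30 + 5 = 90725.
Minute boundaries passed: 50; those not divisible by 10: 50 − 5 = 45; dropped labels = 2 × 45 = 90.
Actual frame index = 90725 − 90 = 90635.

90635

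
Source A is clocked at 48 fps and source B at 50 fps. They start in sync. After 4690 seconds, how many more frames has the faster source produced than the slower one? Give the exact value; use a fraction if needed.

A emits 48 × 4690 = 225120 frames; B emits 50 × 4690 = 234500.
Difference = 9380 frames; B is ahead of A.

9380 frames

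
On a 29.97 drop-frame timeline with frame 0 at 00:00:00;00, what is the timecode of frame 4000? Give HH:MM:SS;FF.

Each 10-minute DF block holds 10 × 60 × 30 − 9 × 2 = 17982 frames. 4000 ÷ 17982 → 0 full blocks, remainder 4000.
Within the partial block the first minute is 1800 frames and each further minute 1798, so 2 further minute boundaries passed. Total skipped labels = 18 × 0 + 2 × 2 = 4.
Non-drop label index = 4000 + 4 = 4004; at 30 labels/s that is 00:02:13:14, i.e. DF 00:02:13;14.

00:02:13;14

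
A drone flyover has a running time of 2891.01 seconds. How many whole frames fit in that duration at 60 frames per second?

Frames = 2891.01 × 60 = 867303/5 ≈ 173460.6000.
Complete frames: 173460.

173460 frames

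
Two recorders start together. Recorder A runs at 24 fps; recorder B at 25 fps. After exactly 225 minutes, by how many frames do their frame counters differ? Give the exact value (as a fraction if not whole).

13500 frames

225 min = 13500 s.
A emits 24 × 13500 = 324000 frames; B emits 25 × 13500 = 337500.
Difference = 13500 frames; B is ahead of A.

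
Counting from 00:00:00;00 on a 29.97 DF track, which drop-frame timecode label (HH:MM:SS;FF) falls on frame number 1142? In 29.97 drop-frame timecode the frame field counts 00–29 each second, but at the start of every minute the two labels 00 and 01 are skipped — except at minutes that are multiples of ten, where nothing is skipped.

Ten DF minutes hold 17982 frames, so frame 1142 lies in block 0 (frames 0–17981) with 1142 frames into that block.
The block's first minute is 1800 frames and the rest 1798 each; 1142 frames reaches minute 0, so 0 × 18 + 0 × 2 = 0 labels have been skipped so far.
Adding those back, label number 1142 + 0 = 1142 at 30 labels/s is 38 s + 2 f = 0 h 0 min 38 s frame 2, i.e. 00:00:38;02.

00:00:38;02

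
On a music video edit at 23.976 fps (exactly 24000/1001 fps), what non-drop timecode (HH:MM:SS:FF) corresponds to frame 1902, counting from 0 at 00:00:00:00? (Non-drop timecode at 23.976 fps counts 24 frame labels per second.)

00:01:19:06

1902 ÷ 24 = 79 full seconds, remainder 6 frames.
79 s = 0 h 1 min 19 s.
Timecode: 00:01:19:06.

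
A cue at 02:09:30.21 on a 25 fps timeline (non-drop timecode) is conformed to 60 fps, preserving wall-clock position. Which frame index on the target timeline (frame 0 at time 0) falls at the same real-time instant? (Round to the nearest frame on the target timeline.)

Source frame index: (2×3600 + 9×60 + 30) × 25 + 21 = 194271.
Real time: 194271 / (25) = 194271/25 s.
Target frame: (194271/25) × (60) = 2331252/5 ≈ 466250.400 → 466250.

frame 466250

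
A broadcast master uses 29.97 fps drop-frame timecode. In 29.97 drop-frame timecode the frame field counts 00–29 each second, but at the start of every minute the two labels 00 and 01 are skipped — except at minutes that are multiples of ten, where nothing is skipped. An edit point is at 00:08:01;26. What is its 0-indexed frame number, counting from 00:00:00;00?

As if non-drop at 30 labels/s: (0 × 3600 + 8 × 60 + 1) × 30 + 26 = 14456.
Minute boundaries passed: 8; those not divisible by 10: 8 − 0 = 8; dropped labels = 2 × 8 = 16.
Actual frame index = 14456 − 16 = 14440.

14440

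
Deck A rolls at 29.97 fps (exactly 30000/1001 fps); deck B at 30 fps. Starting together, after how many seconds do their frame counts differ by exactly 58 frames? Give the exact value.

29029/15 seconds

The gap grows by |30 − 30000/1001| = 30/1001 frames per second.
Time for a 58-frame gap: 58 ÷ (30/1001) = 29029/15 s.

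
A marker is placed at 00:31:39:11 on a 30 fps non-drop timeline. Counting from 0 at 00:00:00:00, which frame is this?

56981

Total seconds to the label: (0 × 3600 + 31 × 60 + 39) = 1899.
Frame index = 1899 × 30 + 11 = 56981.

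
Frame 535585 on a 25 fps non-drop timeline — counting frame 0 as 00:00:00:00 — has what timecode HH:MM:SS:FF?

05:57:03:10

535585 ÷ 25 = 21423 full seconds, remainder 10 frames.
21423 s = 5 h 57 min 3 s.
Timecode: 05:57:03:10.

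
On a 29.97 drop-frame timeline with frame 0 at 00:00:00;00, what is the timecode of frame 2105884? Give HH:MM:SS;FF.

19:31:06;12

Each 10-minute DF block holds 10 × 60 × 30 − 9 × 2 = 17982 frames. 2105884 ÷ 17982 → 117 full blocks, remainder 1990.
Within the partial block the first minute is 1800 frames and each further minute 1798, so 1 further minute boundary passed. Total skipped labels = 18 × 117 + 2 × 1 = 2108.
Non-drop label index = 2105884 + 2108 = 2107992; at 30 labels/s that is 19:31:06:12, i.e. DF 19:31:06;12.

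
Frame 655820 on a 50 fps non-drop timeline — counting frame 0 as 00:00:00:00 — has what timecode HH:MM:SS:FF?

03:38:36:20

655820 ÷ 50 = 13116 full seconds, remainder 20 frames.
13116 s = 3 h 38 min 36 s.
Timecode: 03:38:36:20.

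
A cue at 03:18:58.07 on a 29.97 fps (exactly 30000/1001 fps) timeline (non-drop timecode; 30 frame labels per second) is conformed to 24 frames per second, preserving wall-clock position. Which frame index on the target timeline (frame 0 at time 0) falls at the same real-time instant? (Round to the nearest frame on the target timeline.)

Source frame index: (3×3600 + 18×60 + 58) × 30 + 7 = 358147.
Real time: 358147 / (30000/1001) = 358505147/30000 s.
Target frame: (358505147/30000) × (24) = 358505147/1250 ≈ 286804.118 → 286804.

frame 286804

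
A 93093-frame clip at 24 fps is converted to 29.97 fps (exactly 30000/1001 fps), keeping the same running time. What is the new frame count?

Target frames = source frames × (target rate / source rate) = 93093 × (30000/1001)/(24) = 93093 × 1250/1001 = 116250.

116250 frames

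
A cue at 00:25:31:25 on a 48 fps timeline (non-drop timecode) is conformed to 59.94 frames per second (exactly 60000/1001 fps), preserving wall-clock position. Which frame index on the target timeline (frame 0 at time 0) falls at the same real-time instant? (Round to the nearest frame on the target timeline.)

frame 91799

Source frame index: (0×3600 + 25×60 + 31) × 48 + 25 = 73513.
Real time: 73513 / (48) = 73513/48 s.
Target frame: (73513/48) × (60000/1001) = 8353750/91 ≈ 91799.451 → 91799.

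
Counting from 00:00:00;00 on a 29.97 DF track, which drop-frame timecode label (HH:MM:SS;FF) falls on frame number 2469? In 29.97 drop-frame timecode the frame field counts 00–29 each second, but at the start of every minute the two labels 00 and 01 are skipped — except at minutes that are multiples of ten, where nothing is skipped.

Each 10-minute DF block holds 10 × 60 × 30 − 9 × 2 = 17982 frames. 2469 ÷ 17982 → 0 full blocks, remainder 2469.
Within the partial block the first minute is 1800 frames and each further minute 1798, so 1 further minute boundary passed. Total skipped labels = 18 × 0 + 2 × 1 = 2.
Non-drop label index = 2469 + 2 = 2471; at 30 labels/s that is 00:01:22:11, i.e. DF 00:01:22;11.

00:01:22;11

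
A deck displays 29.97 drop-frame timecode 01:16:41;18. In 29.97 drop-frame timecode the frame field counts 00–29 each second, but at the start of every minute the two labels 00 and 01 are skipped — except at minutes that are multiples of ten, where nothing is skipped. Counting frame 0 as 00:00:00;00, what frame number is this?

As if non-drop at 30 labels/s: (1 × 3600 + 16 × 60 + 41) × 30 + 18 = 138048.
Minute boundaries passed: 76; those not divisible by 10: 76 − 7 = 69; dropped labels = 2 × 69 = 138.
Actual frame index = 138048 − 138 = 137910.

137910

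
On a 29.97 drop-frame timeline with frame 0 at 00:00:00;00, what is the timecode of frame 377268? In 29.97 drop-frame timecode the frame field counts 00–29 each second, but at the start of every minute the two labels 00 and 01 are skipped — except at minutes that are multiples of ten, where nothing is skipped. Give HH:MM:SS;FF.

03:29:48;06

Each 10-minute DF block holds 10 × 60 × 30 − 9 × 2 = 17982 frames. 377268 ÷ 17982 → 20 full blocks, remainder 17628.
Within the partial block the first minute is 1800 frames and each further minute 1798, so 9 further minute boundaries passed. Total skipped labels = 18 × 20 + 2 × 9 = 378.
Non-drop label index = 377268 + 378 = 377646; at 30 labels/s that is 03:29:48:06, i.e. DF 03:29:48;06.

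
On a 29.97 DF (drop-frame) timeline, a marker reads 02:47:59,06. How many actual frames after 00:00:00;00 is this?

302074

Complete 10-minute blocks: 16, each 17982 frames → 287712.
Remaining 7 whole minutes in the current block: 1800 + 6 × 1798 = 12588 frames.
Within the current minute: 59 × 30 + 6 − 2 = 1774 (labels ;00/;01 skipped at this minute). Total = 287712 + 12588 + 1774 = 302074.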